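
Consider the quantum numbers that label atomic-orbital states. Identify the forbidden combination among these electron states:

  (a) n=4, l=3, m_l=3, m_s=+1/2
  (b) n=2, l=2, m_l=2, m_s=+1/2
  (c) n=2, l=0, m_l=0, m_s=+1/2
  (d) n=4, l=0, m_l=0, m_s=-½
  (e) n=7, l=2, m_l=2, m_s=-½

(b) has l = 2 ≥ n = 2, violating 0 ≤ l ≤ n−1.
The remaining sets (a), (c), (d), (e) satisfy all four rules.

(b)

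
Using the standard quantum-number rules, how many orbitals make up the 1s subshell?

A subshell has 2l+1 orbitals; with l = 0, that's 1.

1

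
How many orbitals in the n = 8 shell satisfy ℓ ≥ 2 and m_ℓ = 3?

Go through ℓ = 0, …, 7 (the values permitted for n = 8).
Contributions: ℓ=3 → 1; ℓ=4 → 1; ℓ=5 → 1; ℓ=6 → 1; ℓ=7 → 1.
Total orbitals: 1 + 1 + 1 + 1 + 1 = 5.

5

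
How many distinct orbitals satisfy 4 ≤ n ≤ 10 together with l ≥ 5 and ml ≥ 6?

20

Count contributing orbitals for each principal shell:
n=7 → 1; n=8 → 3; n=9 → 6; n=10 → 10.
Total orbitals: 1 + 3 + 6 + 10 = 20.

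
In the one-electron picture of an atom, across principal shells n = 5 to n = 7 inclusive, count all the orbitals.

Shell n has n² orbitals: 5²=25 + 6²=36 + 7²=49 = 110 orbitals.

110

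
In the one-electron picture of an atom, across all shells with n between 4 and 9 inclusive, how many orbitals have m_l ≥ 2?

Go shell by shell, enumerating (l, m_l) with m_l ≥ 2:
n=4 → 3; n=5 → 6; n=6 → 10; n=7 → 15; n=8 → 21; n=9 → 28.
Total orbitals: 3 + 6 + 10 + 15 + 21 + 28 = 83.

83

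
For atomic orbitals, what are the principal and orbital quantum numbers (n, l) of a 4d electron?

n = 4, l = 2

The leading integer gives n = 4; the letter 'd' means l = 2.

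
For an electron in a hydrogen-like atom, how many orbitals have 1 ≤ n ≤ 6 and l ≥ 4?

29

For each n in the range, tally the orbitals obeying l ≥ 4:
n=5 → 9; n=6 → 20.
Total orbitals: 9 + 20 = 29.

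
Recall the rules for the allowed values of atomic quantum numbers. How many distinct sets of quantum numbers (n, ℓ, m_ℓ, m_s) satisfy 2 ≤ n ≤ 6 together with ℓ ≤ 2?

Go shell by shell, enumerating (ℓ, m_ℓ) with ℓ ≤ 2:
n=2 → 4; n=3 → 9; n=4 → 9; n=5 → 9; n=6 → 9.
Orbitals: 4 + 9 + 9 + 9 + 9 = 40. Including both spin states (m_s = ±1/2) gives 2 × 40 = 80 states.

80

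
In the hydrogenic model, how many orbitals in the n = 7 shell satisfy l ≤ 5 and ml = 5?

Per l-value: l=5 → 1.
Total orbitals: 1.

1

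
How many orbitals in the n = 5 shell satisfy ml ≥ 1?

With n = 5 the allowed l are 0, 1, …, 4.
Per l-value: l=1 → 1; l=2 → 2; l=3 → 3; l=4 → 4.
Total orbitals: 1 + 2 + 3 + 4 = 10.

10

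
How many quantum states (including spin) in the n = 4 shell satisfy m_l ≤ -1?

12

With n = 4 the allowed l are 0, 1, …, 3.
Orbitals with m_l ≤ -1, by l: l=1 → 1; l=2 → 2; l=3 → 3.
Orbitals: 1 + 2 + 3 = 6. Each orbital carries two spin states, so 6 × 2 = 12 states.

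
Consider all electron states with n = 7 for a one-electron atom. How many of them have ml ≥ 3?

20

The n = 7 shell has l = 0 through 6; check each.
Per l-value: l=3 → 1; l=4 → 2; l=5 → 3; l=6 → 4.
Orbitals: 1 + 2 + 3 + 4 = 10. Each orbital carries two spin states, so 10 × 2 = 20 states.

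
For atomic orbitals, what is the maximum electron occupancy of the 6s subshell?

A subshell with l = 0 has 2l+1 = 1 orbital, each holding 2 electrons (spin ±1/2), so 1 × 2 = 2.

2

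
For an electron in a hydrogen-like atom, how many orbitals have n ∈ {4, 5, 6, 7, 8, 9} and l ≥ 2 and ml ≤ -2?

83

Per-shell orbital counts meeting the constraint:
n=4 → 3; n=5 → 6; n=6 → 10; n=7 → 15; n=8 → 21; n=9 → 28.
Total orbitals: 3 + 6 + 10 + 15 + 21 + 28 = 83.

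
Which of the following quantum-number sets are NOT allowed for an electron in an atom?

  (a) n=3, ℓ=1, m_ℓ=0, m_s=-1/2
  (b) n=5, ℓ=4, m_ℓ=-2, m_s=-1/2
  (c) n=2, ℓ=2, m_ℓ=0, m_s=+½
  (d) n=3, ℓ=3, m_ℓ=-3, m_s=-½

(c) and (d)

(c) has ℓ = 2 ≥ n = 2, violating 0 ≤ ℓ ≤ n−1.
(d) has ℓ = 3 ≥ n = 3, violating 0 ≤ ℓ ≤ n−1.
The remaining sets (a), (b) satisfy all four rules.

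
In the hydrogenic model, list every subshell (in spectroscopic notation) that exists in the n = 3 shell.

For n = 3, l runs from 0 to 2. In spectroscopic notation l = 0,1,2,… ↔ s,p,d,f,g,h,i, so the subshells are 3s, 3p, 3d.

3s, 3p, 3d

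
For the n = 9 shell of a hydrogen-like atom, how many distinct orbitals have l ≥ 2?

77

Contributions: l=2 → 5; l=3 → 7; l=4 → 9; l=5 → 11; l=6 → 13; l=7 → 15; l=8 → 17.
Total orbitals: 5 + 7 + 9 + 11 + 13 + 15 + 17 = 77.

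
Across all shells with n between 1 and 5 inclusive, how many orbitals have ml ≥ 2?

Work shell by shell — for each n, count the (l, ml) pairs that satisfy ml ≥ 2:
n=3 → 1; n=4 → 3; n=5 → 6.
Total orbitals: 1 + 3 + 6 = 10.

10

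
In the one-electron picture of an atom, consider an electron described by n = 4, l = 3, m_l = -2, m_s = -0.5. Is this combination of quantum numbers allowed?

n = 4 is a positive integer. l = 3 satisfies 0 ≤ l ≤ n−1 = 3. m_l = -2 lies in the range −l … +l (here −3 … 3). m_s = -1/2 is one of ±1/2.
All four constraints are satisfied.

Allowed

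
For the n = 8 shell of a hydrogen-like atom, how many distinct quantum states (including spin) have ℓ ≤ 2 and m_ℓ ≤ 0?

12

With n = 8 the allowed ℓ are 0, 1, …, 7.
The (ℓ, m_ℓ) pairs meeting ℓ ≤ 2 and m_ℓ ≤ 0 give: ℓ=0 → 1; ℓ=1 → 2; ℓ=2 → 3.
Orbitals: 1 + 2 + 3 = 6. Each orbital carries two spin states, so 6 × 2 = 12 states.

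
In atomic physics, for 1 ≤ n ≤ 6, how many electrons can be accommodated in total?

182

Total orbitals = 1² + 2² + 3² + 4² + 5² + 6² = 91. Doubling for spin gives 182 electrons.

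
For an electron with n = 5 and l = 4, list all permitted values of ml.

-4, -3, -2, -1, 0, 1, 2, 3, 4

ml takes every integer from −l to +l. With l = 4 that gives the 9 values -4, -3, -2, -1, 0, 1, 2, 3, 4.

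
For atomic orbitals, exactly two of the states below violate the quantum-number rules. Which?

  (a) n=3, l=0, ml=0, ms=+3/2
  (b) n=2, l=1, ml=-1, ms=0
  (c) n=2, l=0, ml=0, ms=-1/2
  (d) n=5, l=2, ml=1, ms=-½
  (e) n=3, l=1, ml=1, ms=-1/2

(a) and (b)

(a) has ms = +3/2, but an electron's spin must be ±1/2.
(b) has ms = 0, but an electron's spin must be ±1/2.
The remaining sets (c), (d), (e) satisfy all four rules.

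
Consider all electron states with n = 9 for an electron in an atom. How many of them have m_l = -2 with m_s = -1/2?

7

Go through l = 0, …, 8 (the values permitted for n = 9).
The (l, m_l) pairs meeting m_l = -2 give: l=2 → 1; l=3 → 1; l=4 → 1; l=5 → 1; l=6 → 1; l=7 → 1; l=8 → 1.
Orbitals: 1 + 1 + 1 + 1 + 1 + 1 + 1 = 7. With m_s fixed to a single value there is one state per orbital, giving 7 states.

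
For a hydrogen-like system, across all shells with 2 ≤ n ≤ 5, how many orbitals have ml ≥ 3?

Treat each shell separately and count matching orbitals:
n=4 → 1; n=5 → 3.
Total orbitals: 1 + 3 = 4.

4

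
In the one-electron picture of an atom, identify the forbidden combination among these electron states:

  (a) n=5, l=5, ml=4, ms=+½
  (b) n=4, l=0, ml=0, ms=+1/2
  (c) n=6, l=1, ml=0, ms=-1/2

(a) has l = 5 ≥ n = 5, violating 0 ≤ l ≤ n−1.
The remaining sets (b), (c) satisfy all four rules.

(a)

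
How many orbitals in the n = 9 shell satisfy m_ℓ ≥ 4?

15

The n = 9 shell has ℓ = 0 through 8; check each.
Contributions: ℓ=4 → 1; ℓ=5 → 2; ℓ=6 → 3; ℓ=7 → 4; ℓ=8 → 5.
Total orbitals: 1 + 2 + 3 + 4 + 5 = 15.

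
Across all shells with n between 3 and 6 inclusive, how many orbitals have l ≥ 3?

50

Work shell by shell — for each n, count the (l, ml) pairs that satisfy l ≥ 3:
n=4 → 7; n=5 → 16; n=6 → 27.
Total orbitals: 7 + 16 + 27 = 50.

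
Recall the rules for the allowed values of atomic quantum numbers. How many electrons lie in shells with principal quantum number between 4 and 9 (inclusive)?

542

Shell n has n² orbitals: 4²=16 + 5²=25 + 6²=36 + 7²=49 + 8²=64 + 9²=81 = 271 orbitals.
Two spin states per orbital: 2 × 271 = 542 electrons.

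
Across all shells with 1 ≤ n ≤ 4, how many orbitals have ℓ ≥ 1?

Work shell by shell — for each n, count the (ℓ, m_ℓ) pairs that satisfy ℓ ≥ 1:
n=2 → 3; n=3 → 8; n=4 → 15.
Total orbitals: 3 + 8 + 15 = 26.

26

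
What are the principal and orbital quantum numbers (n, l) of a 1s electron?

n = 1, l = 0

The leading integer gives n = 1; the letter 's' means l = 0.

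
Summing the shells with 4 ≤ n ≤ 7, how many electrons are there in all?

Shell n has n² orbitals: 4²=16 + 5²=25 + 6²=36 + 7²=49 = 126 orbitals.
Two spin states per orbital: 2 × 126 = 252 electrons.

252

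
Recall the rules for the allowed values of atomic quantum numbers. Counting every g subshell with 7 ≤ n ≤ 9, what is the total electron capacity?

54

A g subshell (ℓ = 4) exists for every n ≥ 5, so shells n = 7, 8, 9 each contribute one — 3 subshells.
Since each g subshell holds 2(2·4+1) = 18 electrons, the total is 3 × 18 = 54.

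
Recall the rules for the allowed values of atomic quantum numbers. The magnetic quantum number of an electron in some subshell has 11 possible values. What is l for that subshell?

m_l ranges over 2l+1 integers, so 2l+1 = 11 ⇒ l = 5.

l = 5 (h)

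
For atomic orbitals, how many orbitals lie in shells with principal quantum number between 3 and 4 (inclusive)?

Shell n has n² orbitals: 3²=9 + 4²=16 = 25 orbitals.

25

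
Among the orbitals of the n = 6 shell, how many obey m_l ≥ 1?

15

Go through l = 0, …, 5 (the values permitted for n = 6).
Contributions: l=1 → 1; l=2 → 2; l=3 → 3; l=4 → 4; l=5 → 5.
Total orbitals: 1 + 2 + 3 + 4 + 5 = 15.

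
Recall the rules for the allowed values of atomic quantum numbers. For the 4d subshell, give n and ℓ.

n = 4, ℓ = 2

The leading integer gives n = 4; the letter 'd' means ℓ = 2.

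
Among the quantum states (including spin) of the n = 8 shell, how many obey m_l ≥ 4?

20

With n = 8 the allowed l are 0, 1, …, 7.
The (l, m_l) pairs meeting m_l ≥ 4 give: l=4 → 1; l=5 → 2; l=6 → 3; l=7 → 4.
Orbitals: 1 + 2 + 3 + 4 = 10. Each orbital carries two spin states, so 10 × 2 = 20 states.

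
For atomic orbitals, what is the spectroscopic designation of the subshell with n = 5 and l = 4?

5g

l = 4 corresponds to the letter 'g', so the subshell is 5g.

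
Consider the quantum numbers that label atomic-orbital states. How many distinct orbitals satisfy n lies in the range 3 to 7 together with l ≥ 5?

Treat each shell separately and count matching orbitals:
n=6 → 11; n=7 → 24.
Total orbitals: 11 + 24 = 35.

35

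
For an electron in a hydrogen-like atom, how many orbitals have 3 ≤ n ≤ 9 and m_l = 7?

For each n in the range, tally the orbitals obeying m_l = 7:
n=8 → 1; n=9 → 2.
Total orbitals: 1 + 2 = 3.

3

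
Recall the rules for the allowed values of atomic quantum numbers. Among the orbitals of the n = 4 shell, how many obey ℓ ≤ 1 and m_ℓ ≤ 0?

3

For n = 4, ℓ ranges over 0 … 3.
Contributions: ℓ=0 → 1; ℓ=1 → 2.
Total orbitals: 1 + 2 = 3.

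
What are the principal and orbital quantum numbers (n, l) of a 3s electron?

The leading integer gives n = 3; the letter 's' means l = 0.

n = 3, l = 0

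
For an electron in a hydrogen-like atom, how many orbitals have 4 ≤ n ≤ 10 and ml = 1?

42

Treat each shell separately and count matching orbitals:
n=4 → 3; n=5 → 4; n=6 → 5; n=7 → 6; n=8 → 7; n=9 → 8; n=10 → 9.
Total orbitals: 3 + 4 + 5 + 6 + 7 + 8 + 9 = 42.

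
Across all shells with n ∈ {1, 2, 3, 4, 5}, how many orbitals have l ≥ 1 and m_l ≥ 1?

20

Work shell by shell — for each n, count the (l, m_l) pairs that satisfy l ≥ 1 and m_l ≥ 1:
n=2 → 1; n=3 → 3; n=4 → 6; n=5 → 10.
Total orbitals: 1 + 3 + 6 + 10 = 20.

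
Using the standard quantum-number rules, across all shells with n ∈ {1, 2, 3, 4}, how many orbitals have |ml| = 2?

Work shell by shell — for each n, count the (l, ml) pairs that satisfy |ml| = 2:
n=3 → 2; n=4 → 4.
Total orbitals: 2 + 4 = 6.

6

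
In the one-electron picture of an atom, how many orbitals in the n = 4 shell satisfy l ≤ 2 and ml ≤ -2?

1

With n = 4 the allowed l are 0, 1, …, 3.
Per l-value: l=2 → 1.
Total orbitals: 1.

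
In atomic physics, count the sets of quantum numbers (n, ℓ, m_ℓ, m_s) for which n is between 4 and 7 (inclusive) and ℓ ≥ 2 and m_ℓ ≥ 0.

Go shell by shell, enumerating (ℓ, m_ℓ) with ℓ ≥ 2 and m_ℓ ≥ 0:
n=4 → 7; n=5 → 12; n=6 → 18; n=7 → 25.
Orbitals: 7 + 12 + 18 + 25 = 62. Including both spin states (m_s = ±1/2) gives 2 × 62 = 124 states.

124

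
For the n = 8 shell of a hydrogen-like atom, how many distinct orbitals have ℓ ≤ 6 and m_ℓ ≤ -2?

Contributions: ℓ=2 → 1; ℓ=3 → 2; ℓ=4 → 3; ℓ=5 → 4; ℓ=6 → 5.
Total orbitals: 1 + 2 + 3 + 4 + 5 = 15.

15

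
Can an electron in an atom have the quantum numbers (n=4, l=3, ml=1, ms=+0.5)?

Valid

n = 4 is a positive integer. l = 3 satisfies 0 ≤ l ≤ n−1 = 3. ml = 1 lies in the range −l … +l (here −3 … 3). ms = +1/2 is one of ±1/2.
All four constraints are satisfied.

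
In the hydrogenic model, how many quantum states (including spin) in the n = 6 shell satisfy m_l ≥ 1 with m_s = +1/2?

Go through l = 0, …, 5 (the values permitted for n = 6).
Orbitals with m_l ≥ 1, by l: l=1 → 1; l=2 → 2; l=3 → 3; l=4 → 4; l=5 → 5.
Orbitals: 1 + 2 + 3 + 4 + 5 = 15. With m_s fixed to a single value there is one state per orbital, giving 15 states.

15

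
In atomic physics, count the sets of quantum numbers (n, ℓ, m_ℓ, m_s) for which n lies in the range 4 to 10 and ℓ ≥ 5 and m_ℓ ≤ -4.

100

Go shell by shell, enumerating (ℓ, m_ℓ) with ℓ ≥ 5 and m_ℓ ≤ -4:
n=6 → 2; n=7 → 5; n=8 → 9; n=9 → 14; n=10 → 20.
Orbitals: 2 + 5 + 9 + 14 + 20 = 50. Including both spin states (m_s = ±1/2) gives 2 × 50 = 100 states.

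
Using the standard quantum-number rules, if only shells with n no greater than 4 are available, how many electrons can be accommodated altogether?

Total orbitals = 1² + 2² + 3² + 4² = 30. Doubling for spin gives 60 electrons.

60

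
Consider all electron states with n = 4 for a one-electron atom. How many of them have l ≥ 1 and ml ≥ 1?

Contributions: l=1 → 1; l=2 → 2; l=3 → 3.
Orbitals: 1 + 2 + 3 = 6. Each orbital carries two spin states, so 6 × 2 = 12 states.

12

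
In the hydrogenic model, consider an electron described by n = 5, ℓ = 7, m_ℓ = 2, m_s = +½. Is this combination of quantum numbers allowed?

Invalid

The orbital quantum number must satisfy 0 ≤ ℓ ≤ n−1. With n = 5 the allowed ℓ values are 0, 1, 2, 3, 4, so ℓ = 7 is out of range.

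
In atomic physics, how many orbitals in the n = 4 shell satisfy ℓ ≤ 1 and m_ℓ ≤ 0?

The n = 4 shell has ℓ = 0 through 3; check each.
Orbitals with ℓ ≤ 1 and m_ℓ ≤ 0, by ℓ: ℓ=0 → 1; ℓ=1 → 2.
Total orbitals: 1 + 2 = 3.

3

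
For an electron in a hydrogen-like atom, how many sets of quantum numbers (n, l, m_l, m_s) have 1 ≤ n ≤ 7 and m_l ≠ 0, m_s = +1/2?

112

Work shell by shell — for each n, count the (l, m_l) pairs that satisfy m_l ≠ 0:
n=2 → 2; n=3 → 6; n=4 → 12; n=5 → 20; n=6 → 30; n=7 → 42.
Orbitals: 2 + 6 + 12 + 20 + 30 + 42 = 112. With m_s fixed to +1/2 there is one state per orbital, so 112 states.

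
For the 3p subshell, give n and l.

The leading integer gives n = 3; the letter 'p' means l = 1.

n = 3, l = 1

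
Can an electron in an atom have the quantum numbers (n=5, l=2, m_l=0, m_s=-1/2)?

Yes

n = 5 is a positive integer. l = 2 satisfies 0 ≤ l ≤ n−1 = 4. m_l = 0 lies in the range −l … +l (here −2 … 2). m_s = -1/2 is one of ±1/2.
All four constraints are satisfied.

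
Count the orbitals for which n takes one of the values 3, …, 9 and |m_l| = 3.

42

Count contributing orbitals for each principal shell:
n=4 → 2; n=5 → 4; n=6 → 6; n=7 → 8; n=8 → 10; n=9 → 12.
Total orbitals: 2 + 4 + 6 + 8 + 10 + 12 = 42.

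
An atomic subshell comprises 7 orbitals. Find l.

l = 3 (f)

2l+1 = 7 gives l = 3.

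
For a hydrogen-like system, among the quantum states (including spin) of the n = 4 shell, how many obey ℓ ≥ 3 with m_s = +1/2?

7

The n = 4 shell has ℓ = 0 through 3; check each.
Per ℓ-value: ℓ=3 → 7.
Orbitals: 7. With m_s fixed to a single value there is one state per orbital, giving 7 states.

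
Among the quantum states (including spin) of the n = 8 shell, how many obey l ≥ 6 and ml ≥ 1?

For n = 8, l ranges over 0 … 7.
Orbitals with l ≥ 6 and ml ≥ 1, by l: l=6 → 6; l=7 → 7.
Orbitals: 6 + 7 = 13. Each orbital carries two spin states, so 13 × 2 = 26 states.

26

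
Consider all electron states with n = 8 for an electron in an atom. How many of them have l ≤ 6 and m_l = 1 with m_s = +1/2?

6

Go through l = 0, …, 7 (the values permitted for n = 8).
The (l, m_l) pairs meeting l ≤ 6 and m_l = 1 give: l=1 → 1; l=2 → 1; l=3 → 1; l=4 → 1; l=5 → 1; l=6 → 1.
Orbitals: 1 + 1 + 1 + 1 + 1 + 1 = 6. With m_s fixed to a single value there is one state per orbital, giving 6 states.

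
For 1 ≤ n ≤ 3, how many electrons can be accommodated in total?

Total orbitals = 1² + 2² + 3² = 14. Doubling for spin gives 28 electrons.

28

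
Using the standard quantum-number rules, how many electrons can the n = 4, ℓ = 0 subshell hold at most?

2

A subshell with ℓ = 0 has 2ℓ+1 = 1 orbital, each holding 2 electrons (spin ±1/2), so 1 × 2 = 2.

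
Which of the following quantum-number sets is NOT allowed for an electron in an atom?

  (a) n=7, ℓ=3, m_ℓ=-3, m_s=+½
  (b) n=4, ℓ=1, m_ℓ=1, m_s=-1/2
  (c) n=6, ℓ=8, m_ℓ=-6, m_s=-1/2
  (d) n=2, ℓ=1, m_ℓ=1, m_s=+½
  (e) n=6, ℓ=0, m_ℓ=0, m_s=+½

(c) has ℓ = 8 ≥ n = 6, violating 0 ≤ ℓ ≤ n−1.
The remaining sets (a), (b), (d), (e) satisfy all four rules.

(c)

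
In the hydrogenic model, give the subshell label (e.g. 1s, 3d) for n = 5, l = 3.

5f

l = 3 corresponds to the letter 'f', so the subshell is 5f.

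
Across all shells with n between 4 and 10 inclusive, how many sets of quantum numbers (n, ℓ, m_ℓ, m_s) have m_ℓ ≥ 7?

Treat each shell separately and count matching orbitals:
n=8 → 1; n=9 → 3; n=10 → 6.
Orbitals: 1 + 3 + 6 = 10. Including both spin states (m_s = ±1/2) gives 2 × 10 = 20 states.

20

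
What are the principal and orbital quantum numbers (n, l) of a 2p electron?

The leading integer gives n = 2; the letter 'p' means l = 1.

n = 2, l = 1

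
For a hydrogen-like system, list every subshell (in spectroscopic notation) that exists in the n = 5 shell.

For n = 5, l runs from 0 to 4. In spectroscopic notation l = 0,1,2,… ↔ s,p,d,f,g,h,i, so the subshells are 5s, 5p, 5d, 5f, 5g.

5s, 5p, 5d, 5f, 5g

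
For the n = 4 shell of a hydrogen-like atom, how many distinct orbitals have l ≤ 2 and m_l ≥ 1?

3

Go through l = 0, …, 3 (the values permitted for n = 4).
The (l, m_l) pairs meeting l ≤ 2 and m_l ≥ 1 give: l=1 → 1; l=2 → 2.
Total orbitals: 1 + 2 = 3.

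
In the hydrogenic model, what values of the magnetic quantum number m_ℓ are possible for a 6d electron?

-2, -1, 0, 1, 2

The 6d subshell has ℓ = 2, and m_ℓ takes every integer from −ℓ to +ℓ. With ℓ = 2 that gives the 5 values -2, -1, 0, 1, 2.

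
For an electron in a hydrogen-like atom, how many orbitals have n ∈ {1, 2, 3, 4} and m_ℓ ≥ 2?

Work shell by shell — for each n, count the (ℓ, m_ℓ) pairs that satisfy m_ℓ ≥ 2:
n=3 → 1; n=4 → 3.
Total orbitals: 1 + 3 = 4.

4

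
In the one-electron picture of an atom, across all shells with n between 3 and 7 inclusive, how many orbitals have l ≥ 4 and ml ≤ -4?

10

Work shell by shell — for each n, count the (l, ml) pairs that satisfy l ≥ 4 and ml ≤ -4:
n=5 → 1; n=6 → 3; n=7 → 6.
Total orbitals: 1 + 3 + 6 = 10.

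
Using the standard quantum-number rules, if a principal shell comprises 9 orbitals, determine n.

n = 3

n² = 9 ⇒ n = 3.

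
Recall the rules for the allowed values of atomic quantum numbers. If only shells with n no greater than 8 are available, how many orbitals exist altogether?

204

Total orbitals = 1² + 2² + 3² + 4² + 5² + 6² + 7² + 8² = 204.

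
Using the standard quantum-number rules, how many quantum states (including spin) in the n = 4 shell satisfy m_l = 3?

For n = 4, l ranges over 0 … 3.
The (l, m_l) pairs meeting m_l = 3 give: l=3 → 1.
Orbitals: 1. Each orbital carries two spin states, so 1 × 2 = 2 states.

2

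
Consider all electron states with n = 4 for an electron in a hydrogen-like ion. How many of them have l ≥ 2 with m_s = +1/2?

Go through l = 0, …, 3 (the values permitted for n = 4).
Contributions: l=2 → 5; l=3 → 7.
Orbitals: 5 + 7 = 12. With m_s fixed to a single value there is one state per orbital, giving 12 states.

12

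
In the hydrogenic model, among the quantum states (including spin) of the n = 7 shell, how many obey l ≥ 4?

The n = 7 shell has l = 0 through 6; check each.
The (l, m_l) pairs meeting l ≥ 4 give: l=4 → 9; l=5 → 11; l=6 → 13.
Orbitals: 9 + 11 + 13 = 33. Each orbital carries two spin states, so 33 × 2 = 66 states.

66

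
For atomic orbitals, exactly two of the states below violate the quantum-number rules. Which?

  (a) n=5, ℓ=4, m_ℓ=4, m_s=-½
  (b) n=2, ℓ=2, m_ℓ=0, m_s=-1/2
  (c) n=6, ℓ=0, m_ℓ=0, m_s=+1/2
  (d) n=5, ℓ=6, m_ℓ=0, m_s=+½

(b) has ℓ = 2 ≥ n = 2, violating 0 ≤ ℓ ≤ n−1.
(d) has ℓ = 6 ≥ n = 5, violating 0 ≤ ℓ ≤ n−1.
The remaining sets (a), (c) satisfy all four rules.

(b) and (d)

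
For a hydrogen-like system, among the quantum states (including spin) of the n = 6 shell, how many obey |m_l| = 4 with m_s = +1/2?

4

With n = 6 the allowed l are 0, 1, …, 5.
Per l-value: l=4 → 2; l=5 → 2.
Orbitals: 2 + 2 = 4. With m_s fixed to a single value there is one state per orbital, giving 4 states.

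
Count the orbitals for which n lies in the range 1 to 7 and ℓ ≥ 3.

Work shell by shell — for each n, count the (ℓ, m_ℓ) pairs that satisfy ℓ ≥ 3:
n=4 → 7; n=5 → 16; n=6 → 27; n=7 → 40.
Total orbitals: 7 + 16 + 27 + 40 = 90.

90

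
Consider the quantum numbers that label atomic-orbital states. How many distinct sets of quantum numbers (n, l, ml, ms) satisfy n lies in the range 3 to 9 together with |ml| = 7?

Per-shell orbital counts meeting the constraint:
n=8 → 2; n=9 → 4.
Orbitals: 2 + 4 = 6. Including both spin states (ms = ±1/2) gives 2 × 6 = 12 states.

12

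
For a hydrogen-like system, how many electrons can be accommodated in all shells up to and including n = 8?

408

Total orbitals = 1² + 2² + 3² + 4² + 5² + 6² + 7² + 8² = 204. Doubling for spin gives 408 electrons.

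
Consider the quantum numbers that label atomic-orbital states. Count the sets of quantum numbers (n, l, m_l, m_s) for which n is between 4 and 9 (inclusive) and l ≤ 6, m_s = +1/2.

Work shell by shell — for each n, count the (l, m_l) pairs that satisfy l ≤ 6:
n=4 → 16; n=5 → 25; n=6 → 36; n=7 → 49; n=8 → 49; n=9 → 49.
Orbitals: 16 + 25 + 36 + 49 + 49 + 49 = 224. With m_s fixed to +1/2 there is one state per orbital, so 224 states.

224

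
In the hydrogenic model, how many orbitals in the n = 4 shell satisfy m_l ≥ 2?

With n = 4 the allowed l are 0, 1, …, 3.
Orbitals with m_l ≥ 2, by l: l=2 → 1; l=3 → 2.
Total orbitals: 1 + 2 = 3.

3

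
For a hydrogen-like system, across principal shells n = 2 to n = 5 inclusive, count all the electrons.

Shell n has n² orbitals: 2²=4 + 3²=9 + 4²=16 + 5²=25 = 54 orbitals.
Two spin states per orbital: 2 × 54 = 108 electrons.

108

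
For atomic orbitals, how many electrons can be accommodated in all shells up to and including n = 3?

Total orbitals = 1² + 2² + 3² = 14. Doubling for spin gives 28 electrons.

28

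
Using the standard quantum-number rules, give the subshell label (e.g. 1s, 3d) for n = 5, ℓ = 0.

5s

ℓ = 0 corresponds to the letter 's', so the subshell is 5s.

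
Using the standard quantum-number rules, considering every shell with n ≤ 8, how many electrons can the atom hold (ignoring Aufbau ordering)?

408

Total orbitals = 1² + 2² + 3² + 4² + 5² + 6² + 7² + 8² = 204. Doubling for spin gives 408 electrons.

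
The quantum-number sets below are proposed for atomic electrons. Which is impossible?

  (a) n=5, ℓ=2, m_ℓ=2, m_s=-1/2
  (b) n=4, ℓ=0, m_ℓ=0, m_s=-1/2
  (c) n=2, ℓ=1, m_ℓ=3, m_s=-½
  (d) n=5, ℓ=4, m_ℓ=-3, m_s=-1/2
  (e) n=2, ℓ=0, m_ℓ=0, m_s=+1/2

(c)

(c) has |m_ℓ| = 3 > ℓ = 1, violating −ℓ ≤ m_ℓ ≤ ℓ.
The remaining sets (a), (b), (d), (e) satisfy all four rules.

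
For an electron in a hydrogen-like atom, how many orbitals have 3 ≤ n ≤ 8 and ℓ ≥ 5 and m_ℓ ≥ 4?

Go shell by shell, enumerating (ℓ, m_ℓ) with ℓ ≥ 5 and m_ℓ ≥ 4:
n=6 → 2; n=7 → 5; n=8 → 9.
Total orbitals: 2 + 5 + 9 = 16.

16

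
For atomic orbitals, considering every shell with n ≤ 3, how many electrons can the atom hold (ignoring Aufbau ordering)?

Total orbitals = 1² + 2² + 3² = 14. Doubling for spin gives 28 electrons.

28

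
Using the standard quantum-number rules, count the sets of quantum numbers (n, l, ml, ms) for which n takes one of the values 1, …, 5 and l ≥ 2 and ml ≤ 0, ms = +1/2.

22

Count contributing orbitals for each principal shell:
n=3 → 3; n=4 → 7; n=5 → 12.
Orbitals: 3 + 7 + 12 = 22. With ms fixed to +1/2 there is one state per orbital, so 22 states.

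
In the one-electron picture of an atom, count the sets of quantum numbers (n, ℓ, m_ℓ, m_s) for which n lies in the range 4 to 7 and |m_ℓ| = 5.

12

Count contributing orbitals for each principal shell:
n=6 → 2; n=7 → 4.
Orbitals: 2 + 4 = 6. Including both spin states (m_s = ±1/2) gives 2 × 6 = 12 states.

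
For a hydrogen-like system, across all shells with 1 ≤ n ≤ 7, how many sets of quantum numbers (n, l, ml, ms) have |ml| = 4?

24

Count contributing orbitals for each principal shell:
n=5 → 2; n=6 → 4; n=7 → 6.
Orbitals: 2 + 4 + 6 = 12. Including both spin states (ms = ±1/2) gives 2 × 12 = 24 states.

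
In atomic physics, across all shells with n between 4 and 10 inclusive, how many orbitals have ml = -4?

21

Go shell by shell, enumerating (l, ml) with ml = -4:
n=5 → 1; n=6 → 2; n=7 → 3; n=8 → 4; n=9 → 5; n=10 → 6.
Total orbitals: 1 + 2 + 3 + 4 + 5 + 6 = 21.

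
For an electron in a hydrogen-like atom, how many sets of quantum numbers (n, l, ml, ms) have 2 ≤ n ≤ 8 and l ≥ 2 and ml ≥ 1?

154

Go shell by shell, enumerating (l, ml) with l ≥ 2 and ml ≥ 1:
n=3 → 2; n=4 → 5; n=5 → 9; n=6 → 14; n=7 → 20; n=8 → 27.
Orbitals: 2 + 5 + 9 + 14 + 20 + 27 = 77. Including both spin states (ms = ±1/2) gives 2 × 77 = 154 states.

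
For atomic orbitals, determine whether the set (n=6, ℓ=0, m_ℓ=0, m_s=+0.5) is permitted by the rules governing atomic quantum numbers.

Yes

n = 6 is a positive integer. ℓ = 0 satisfies 0 ≤ ℓ ≤ n−1 = 5. m_ℓ = 0 lies in the range −ℓ … +ℓ (here 0). m_s = +1/2 is one of ±1/2.
All four constraints are satisfied.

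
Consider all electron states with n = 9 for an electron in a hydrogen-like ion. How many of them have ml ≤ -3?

Go through l = 0, …, 8 (the values permitted for n = 9).
Contributions: l=3 → 1; l=4 → 2; l=5 → 3; l=6 → 4; l=7 → 5; l=8 → 6.
Orbitals: 1 + 2 + 3 + 4 + 5 + 6 = 21. Each orbital carries two spin states, so 21 × 2 = 42 states.

42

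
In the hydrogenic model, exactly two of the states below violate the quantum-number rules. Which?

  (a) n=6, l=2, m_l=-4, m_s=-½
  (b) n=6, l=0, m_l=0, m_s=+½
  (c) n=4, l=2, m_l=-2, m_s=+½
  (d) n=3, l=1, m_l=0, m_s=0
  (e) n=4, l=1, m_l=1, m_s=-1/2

(a) has |m_l| = 4 > l = 2, violating −l ≤ m_l ≤ l.
(d) has m_s = 0, but an electron's spin must be ±1/2.
The remaining sets (b), (c), (e) satisfy all four rules.

(a) and (d)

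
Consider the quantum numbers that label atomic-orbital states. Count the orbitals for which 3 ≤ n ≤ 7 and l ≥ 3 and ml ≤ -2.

30

Count contributing orbitals for each principal shell:
n=4 → 2; n=5 → 5; n=6 → 9; n=7 → 14.
Total orbitals: 2 + 5 + 9 + 14 = 30.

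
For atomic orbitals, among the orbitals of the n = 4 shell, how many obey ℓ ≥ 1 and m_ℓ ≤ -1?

The n = 4 shell has ℓ = 0 through 3; check each.
The (ℓ, m_ℓ) pairs meeting ℓ ≥ 1 and m_ℓ ≤ -1 give: ℓ=1 → 1; ℓ=2 → 2; ℓ=3 → 3.
Total orbitals: 1 + 2 + 3 = 6.

6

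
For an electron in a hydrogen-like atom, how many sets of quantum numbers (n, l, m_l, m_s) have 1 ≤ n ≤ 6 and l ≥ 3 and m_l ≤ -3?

20

Per-shell orbital counts meeting the constraint:
n=4 → 1; n=5 → 3; n=6 → 6.
Orbitals: 1 + 3 + 6 = 10. Including both spin states (m_s = ±1/2) gives 2 × 10 = 20 states.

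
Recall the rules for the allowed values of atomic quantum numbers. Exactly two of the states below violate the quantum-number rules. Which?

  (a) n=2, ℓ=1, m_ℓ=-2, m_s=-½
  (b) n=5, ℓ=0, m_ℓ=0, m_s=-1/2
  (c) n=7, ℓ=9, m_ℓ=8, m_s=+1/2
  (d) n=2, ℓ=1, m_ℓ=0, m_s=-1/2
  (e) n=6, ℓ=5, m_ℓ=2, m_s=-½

(a) has |m_ℓ| = 2 > ℓ = 1, violating −ℓ ≤ m_ℓ ≤ ℓ.
(c) has ℓ = 9 ≥ n = 7, violating 0 ≤ ℓ ≤ n−1.
The remaining sets (b), (d), (e) satisfy all four rules.

(a) and (c)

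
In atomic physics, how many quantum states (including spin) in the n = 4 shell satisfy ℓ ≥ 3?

14

For n = 4, ℓ ranges over 0 … 3.
Contributions: ℓ=3 → 7.
Orbitals: 7. Each orbital carries two spin states, so 7 × 2 = 14 states.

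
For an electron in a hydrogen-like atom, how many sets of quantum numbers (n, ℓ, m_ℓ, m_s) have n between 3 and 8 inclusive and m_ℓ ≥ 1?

166

Per-shell orbital counts meeting the constraint:
n=3 → 3; n=4 → 6; n=5 → 10; n=6 → 15; n=7 → 21; n=8 → 28.
Orbitals: 3 + 6 + 10 + 15 + 21 + 28 = 83. Including both spin states (m_s = ±1/2) gives 2 × 83 = 166 states.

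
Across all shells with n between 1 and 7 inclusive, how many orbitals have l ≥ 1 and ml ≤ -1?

56

Count contributing orbitals for each principal shell:
n=2 → 1; n=3 → 3; n=4 → 6; n=5 → 10; n=6 → 15; n=7 → 21.
Total orbitals: 1 + 3 + 6 + 10 + 15 + 21 = 56.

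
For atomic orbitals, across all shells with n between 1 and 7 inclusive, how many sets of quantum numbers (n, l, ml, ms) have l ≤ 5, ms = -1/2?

Count contributing orbitals for each principal shell:
n=1 → 1; n=2 → 4; n=3 → 9; n=4 → 16; n=5 → 25; n=6 → 36; n=7 → 36.
Orbitals: 1 + 4 + 9 + 16 + 25 + 36 + 36 = 127. With ms fixed to -1/2 there is one state per orbital, so 127 states.

127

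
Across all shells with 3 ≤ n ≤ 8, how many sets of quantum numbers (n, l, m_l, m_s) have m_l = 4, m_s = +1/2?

For each n in the range, tally the orbitals obeying m_l = 4:
n=5 → 1; n=6 → 2; n=7 → 3; n=8 → 4.
Orbitals: 1 + 2 + 3 + 4 = 10. With m_s fixed to +1/2 there is one state per orbital, so 10 states.

10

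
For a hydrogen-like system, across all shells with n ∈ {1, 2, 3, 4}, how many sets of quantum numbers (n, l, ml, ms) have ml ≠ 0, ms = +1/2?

For each n in the range, tally the orbitals obeying ml ≠ 0:
n=2 → 2; n=3 → 6; n=4 → 12.
Orbitals: 2 + 6 + 12 = 20. With ms fixed to +1/2 there is one state per orbital, so 20 states.

20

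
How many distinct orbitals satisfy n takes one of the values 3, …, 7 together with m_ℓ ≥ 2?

35

Count contributing orbitals for each principal shell:
n=3 → 1; n=4 → 3; n=5 → 6; n=6 → 10; n=7 → 15.
Total orbitals: 1 + 3 + 6 + 10 + 15 = 35.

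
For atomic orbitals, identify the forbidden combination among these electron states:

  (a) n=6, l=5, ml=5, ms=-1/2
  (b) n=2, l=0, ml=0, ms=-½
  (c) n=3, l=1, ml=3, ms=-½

(c) has |ml| = 3 > l = 1, violating −l ≤ ml ≤ l.
The remaining sets (a), (b) satisfy all four rules.

(c)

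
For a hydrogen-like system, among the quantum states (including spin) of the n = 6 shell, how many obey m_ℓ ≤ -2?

20

The n = 6 shell has ℓ = 0 through 5; check each.
Contributions: ℓ=2 → 1; ℓ=3 → 2; ℓ=4 → 3; ℓ=5 → 4.
Orbitals: 1 + 2 + 3 + 4 = 10. Each orbital carries two spin states, so 10 × 2 = 20 states.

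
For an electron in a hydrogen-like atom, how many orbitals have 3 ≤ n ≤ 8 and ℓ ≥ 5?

74

Count contributing orbitals for each principal shell:
n=6 → 11; n=7 → 24; n=8 → 39.
Total orbitals: 11 + 24 + 39 = 74.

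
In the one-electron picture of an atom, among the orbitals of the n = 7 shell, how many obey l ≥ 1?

With n = 7 the allowed l are 0, 1, …, 6.
The (l, ml) pairs meeting l ≥ 1 give: l=1 → 3; l=2 → 5; l=3 → 7; l=4 → 9; l=5 → 11; l=6 → 13.
Total orbitals: 3 + 5 + 7 + 9 + 11 + 13 = 48.

48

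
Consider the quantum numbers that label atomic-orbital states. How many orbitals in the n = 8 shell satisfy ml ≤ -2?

The n = 8 shell has l = 0 through 7; check each.
The (l, ml) pairs meeting ml ≤ -2 give: l=2 → 1; l=3 → 2; l=4 → 3; l=5 → 4; l=6 → 5; l=7 → 6.
Total orbitals: 1 + 2 + 3 + 4 + 5 + 6 = 21.

21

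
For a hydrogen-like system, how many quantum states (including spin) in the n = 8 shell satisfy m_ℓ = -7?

2

The n = 8 shell has ℓ = 0 through 7; check each.
Contributions: ℓ=7 → 1.
Orbitals: 1. Each orbital carries two spin states, so 1 × 2 = 2 states.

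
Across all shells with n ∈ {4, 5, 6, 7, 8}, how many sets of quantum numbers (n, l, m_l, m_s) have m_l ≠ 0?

For each n in the range, tally the orbitals obeying m_l ≠ 0:
n=4 → 12; n=5 → 20; n=6 → 30; n=7 → 42; n=8 → 56.
Orbitals: 12 + 20 + 30 + 42 + 56 = 160. Including both spin states (m_s = ±1/2) gives 2 × 160 = 320 states.

320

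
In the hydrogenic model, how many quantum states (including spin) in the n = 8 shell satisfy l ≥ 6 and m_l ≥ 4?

14

With n = 8 the allowed l are 0, 1, …, 7.
Per l-value: l=6 → 3; l=7 → 4.
Orbitals: 3 + 4 = 7. Each orbital carries two spin states, so 7 × 2 = 14 states.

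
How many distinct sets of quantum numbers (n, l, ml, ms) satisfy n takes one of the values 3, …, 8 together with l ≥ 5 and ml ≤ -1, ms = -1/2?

Treat each shell separately and count matching orbitals:
n=6 → 5; n=7 → 11; n=8 → 18.
Orbitals: 5 + 11 + 18 = 34. With ms fixed to -1/2 there is one state per orbital, so 34 states.

34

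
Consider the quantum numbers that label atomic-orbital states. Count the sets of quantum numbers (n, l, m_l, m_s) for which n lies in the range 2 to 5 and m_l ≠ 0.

Treat each shell separately and count matching orbitals:
n=2 → 2; n=3 → 6; n=4 → 12; n=5 → 20.
Orbitals: 2 + 6 + 12 + 20 = 40. Including both spin states (m_s = ±1/2) gives 2 × 40 = 80 states.

80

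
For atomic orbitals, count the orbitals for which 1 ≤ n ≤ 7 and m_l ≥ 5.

Treat each shell separately and count matching orbitals:
n=6 → 1; n=7 → 3.
Total orbitals: 1 + 3 = 4.

4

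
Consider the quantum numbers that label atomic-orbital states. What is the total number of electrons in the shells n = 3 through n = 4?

Shell n has n² orbitals: 3²=9 + 4²=16 = 25 orbitals.
Two spin states per orbital: 2 × 25 = 50 electrons.

50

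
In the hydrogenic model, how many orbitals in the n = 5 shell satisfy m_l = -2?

3

For n = 5, l ranges over 0 … 4.
The (l, m_l) pairs meeting m_l = -2 give: l=2 → 1; l=3 → 1; l=4 → 1.
Total orbitals: 1 + 1 + 1 = 3.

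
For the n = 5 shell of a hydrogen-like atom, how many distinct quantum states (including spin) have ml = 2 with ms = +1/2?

Go through l = 0, …, 4 (the values permitted for n = 5).
The (l, ml) pairs meeting ml = 2 give: l=2 → 1; l=3 → 1; l=4 → 1.
Orbitals: 1 + 1 + 1 = 3. With ms fixed to a single value there is one state per orbital, giving 3 states.

3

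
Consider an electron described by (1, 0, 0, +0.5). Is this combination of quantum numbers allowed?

n = 1 is a positive integer. ℓ = 0 satisfies 0 ≤ ℓ ≤ n−1 = 0. m_ℓ = 0 lies in the range −ℓ … +ℓ (here 0). m_s = +1/2 is one of ±1/2.
All four constraints are satisfied.

Valid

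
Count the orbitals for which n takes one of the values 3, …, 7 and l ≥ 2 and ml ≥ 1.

For each n in the range, tally the orbitals obeying l ≥ 2 and ml ≥ 1:
n=3 → 2; n=4 → 5; n=5 → 9; n=6 → 14; n=7 → 20.
Total orbitals: 2 + 5 + 9 + 14 + 20 = 50.

50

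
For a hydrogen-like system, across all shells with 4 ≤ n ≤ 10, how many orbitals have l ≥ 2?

Work shell by shell — for each n, count the (l, ml) pairs that satisfy l ≥ 2:
n=4 → 12; n=5 → 21; n=6 → 32; n=7 → 45; n=8 → 60; n=9 → 77; n=10 → 96.
Total orbitals: 12 + 21 + 32 + 45 + 60 + 77 + 96 = 343.

343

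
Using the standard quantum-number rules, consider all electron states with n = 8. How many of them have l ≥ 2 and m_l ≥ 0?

66

For n = 8, l ranges over 0 … 7.
Per l-value: l=2 → 3; l=3 → 4; l=4 → 5; l=5 → 6; l=6 → 7; l=7 → 8.
Orbitals: 3 + 4 + 5 + 6 + 7 + 8 = 33. Each orbital carries two spin states, so 33 × 2 = 66 states.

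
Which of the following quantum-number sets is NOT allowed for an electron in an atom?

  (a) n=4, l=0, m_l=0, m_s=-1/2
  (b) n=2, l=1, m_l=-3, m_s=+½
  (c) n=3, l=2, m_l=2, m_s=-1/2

(b) has |m_l| = 3 > l = 1, violating −l ≤ m_l ≤ l.
The remaining sets (a), (c) satisfy all four rules.

(b)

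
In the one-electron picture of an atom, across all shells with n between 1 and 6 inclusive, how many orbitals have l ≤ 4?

Go shell by shell, enumerating (l, m_l) with l ≤ 4:
n=1 → 1; n=2 → 4; n=3 → 9; n=4 → 16; n=5 → 25; n=6 → 25.
Total orbitals: 1 + 4 + 9 + 16 + 25 + 25 = 80.

80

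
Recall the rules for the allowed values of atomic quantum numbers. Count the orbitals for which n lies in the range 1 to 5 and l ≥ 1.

Count contributing orbitals for each principal shell:
n=2 → 3; n=3 → 8; n=4 → 15; n=5 → 24.
Total orbitals: 3 + 8 + 15 + 24 = 50.

50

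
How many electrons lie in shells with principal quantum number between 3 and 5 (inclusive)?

100

Shell n has n² orbitals: 3²=9 + 4²=16 + 5²=25 = 50 orbitals.
Two spin states per orbital: 2 × 50 = 100 electrons.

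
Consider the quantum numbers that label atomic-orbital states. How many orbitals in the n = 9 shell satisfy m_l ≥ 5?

Per l-value: l=5 → 1; l=6 → 2; l=7 → 3; l=8 → 4.
Total orbitals: 1 + 2 + 3 + 4 = 10.

10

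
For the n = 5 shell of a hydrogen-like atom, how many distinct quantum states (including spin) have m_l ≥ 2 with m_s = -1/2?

6

The n = 5 shell has l = 0 through 4; check each.
Contributions: l=2 → 1; l=3 → 2; l=4 → 3.
Orbitals: 1 + 2 + 3 = 6. With m_s fixed to a single value there is one state per orbital, giving 6 states.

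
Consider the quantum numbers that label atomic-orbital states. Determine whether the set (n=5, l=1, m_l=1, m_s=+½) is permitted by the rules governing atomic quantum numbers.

n = 5 is a positive integer. l = 1 satisfies 0 ≤ l ≤ n−1 = 4. m_l = 1 lies in the range −l … +l (here −1 … 1). m_s = +1/2 is one of ±1/2.
All four constraints are satisfied.

Allowed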